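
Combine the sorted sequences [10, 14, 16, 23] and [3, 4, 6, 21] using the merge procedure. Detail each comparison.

Merging process:

Compare 10 vs 3: take 3 from right. Merged: [3]
Compare 10 vs 4: take 4 from right. Merged: [3, 4]
Compare 10 vs 6: take 6 from right. Merged: [3, 4, 6]
Compare 10 vs 21: take 10 from left. Merged: [3, 4, 6, 10]
Compare 14 vs 21: take 14 from left. Merged: [3, 4, 6, 10, 14]
Compare 16 vs 21: take 16 from left. Merged: [3, 4, 6, 10, 14, 16]
Compare 23 vs 21: take 21 from right. Merged: [3, 4, 6, 10, 14, 16, 21]
Append remaining from left: [23]. Merged: [3, 4, 6, 10, 14, 16, 21, 23]

Final merged array: [3, 4, 6, 10, 14, 16, 21, 23]
Total comparisons: 7

The merged array is [3, 4, 6, 10, 14, 16, 21, 23], requiring 7 comparisons. The merge step runs in O(n) time where n is the total number of elements.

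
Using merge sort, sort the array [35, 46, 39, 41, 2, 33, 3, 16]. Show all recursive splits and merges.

Merge sort trace:

Split: [35, 46, 39, 41, 2, 33, 3, 16] -> [35, 46, 39, 41] and [2, 33, 3, 16]
  Split: [35, 46, 39, 41] -> [35, 46] and [39, 41]
    Split: [35, 46] -> [35] and [46]
    Merge: [35] + [46] -> [35, 46]
    Split: [39, 41] -> [39] and [41]
    Merge: [39] + [41] -> [39, 41]
  Merge: [35, 46] + [39, 41] -> [35, 39, 41, 46]
  Split: [2, 33, 3, 16] -> [2, 33] and [3, 16]
    Split: [2, 33] -> [2] and [33]
    Merge: [2] + [33] -> [2, 33]
    Split: [3, 16] -> [3] and [16]
    Merge: [3] + [16] -> [3, 16]
  Merge: [2, 33] + [3, 16] -> [2, 3, 16, 33]
Merge: [35, 39, 41, 46] + [2, 3, 16, 33] -> [2, 3, 16, 33, 35, 39, 41, 46]

Final sorted array: [2, 3, 16, 33, 35, 39, 41, 46]

The merge sort proceeds by recursively splitting the array and merging sorted halves.
After all merges, the sorted array is [2, 3, 16, 33, 35, 39, 41, 46].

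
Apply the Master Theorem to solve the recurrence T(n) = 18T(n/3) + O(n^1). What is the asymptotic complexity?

Master Theorem for T(n) = 18T(n/3) + O(n^1):

a = 18, b = 3, c = 1
log_b(a) = log_3(18) = 2.6309

Case 1: c = 1 < log_3(18) = 2.6309
T(n) = O(n^(log_3 18))

For T(n) = 18T(n/3) + O(n^1): log_3(18) = 2.6309. This is Case 1 of the Master Theorem (c < log_b(a), work dominated by leaves), giving O(n^(log_3 18)).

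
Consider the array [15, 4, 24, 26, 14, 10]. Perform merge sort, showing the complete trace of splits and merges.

Merge sort trace:

Split: [15, 4, 24, 26, 14, 10] -> [15, 4, 24] and [26, 14, 10]
  Split: [15, 4, 24] -> [15] and [4, 24]
    Split: [4, 24] -> [4] and [24]
    Merge: [4] + [24] -> [4, 24]
  Merge: [15] + [4, 24] -> [4, 15, 24]
  Split: [26, 14, 10] -> [26] and [14, 10]
    Split: [14, 10] -> [14] and [10]
    Merge: [14] + [10] -> [10, 14]
  Merge: [26] + [10, 14] -> [10, 14, 26]
Merge: [4, 15, 24] + [10, 14, 26] -> [4, 10, 14, 15, 24, 26]

Final sorted array: [4, 10, 14, 15, 24, 26]

The merge sort proceeds by recursively splitting the array and merging sorted halves.
After all merges, the sorted array is [4, 10, 14, 15, 24, 26].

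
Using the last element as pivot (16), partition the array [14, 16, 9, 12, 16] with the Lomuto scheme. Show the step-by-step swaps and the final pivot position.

Lomuto partition with pivot = 16:

Initial array: [14, 16, 9, 12, 16]

arr[0]=14 <= 16: swap with position 0, array becomes [14, 16, 9, 12, 16]
arr[1]=16 <= 16: swap with position 1, array becomes [14, 16, 9, 12, 16]
arr[2]=9 <= 16: swap with position 2, array becomes [14, 16, 9, 12, 16]
arr[3]=12 <= 16: swap with position 3, array becomes [14, 16, 9, 12, 16]

Place pivot at position 4: [14, 16, 9, 12, 16]
Pivot position: 4

After partitioning with pivot 16, the array becomes [14, 16, 9, 12, 16]. The pivot is placed at index 4. All elements to the left of the pivot are <= 16, and all elements to the right are > 16.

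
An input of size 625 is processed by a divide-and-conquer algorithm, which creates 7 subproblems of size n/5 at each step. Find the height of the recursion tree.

For divide and conquer with division factor 5:

Problem sizes at each level:
Level 0: 625
Level 1: 125
Level 2: 25
Level 3: 5
Level 4: 1

The root is level 0 and the size-1 base case is level 4 (the tree spans levels 0 through 4, i.e. 5 levels counting the root), so the depth is the number of divisions: log_5(625) = 4

The recursion tree depth is log_5(625) = 4. At each level, the problem size is divided by 5, so it takes 4 divisions to reduce to a base case of size 1. The algorithm makes 7 recursive calls at each level.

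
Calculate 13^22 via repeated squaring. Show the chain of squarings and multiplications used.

Computing 13^22 by squaring (build up from 13^1; each line after the first costs one multiplication):

13^1 = 13
13^2 = (13^1)^2 = 13^2 = 169
13^4 = (13^2)^2 = 169^2 = 28561
13^5 = 13 * 13^4 = 13 * 28561 = 371293
13^10 = (13^5)^2 = 371293^2 = 137858491849
13^11 = 13 * 13^10 = 13 * 137858491849 = 1792160394037
13^22 = (13^11)^2 = 1792160394037^2 = 3211838877954855105157369

Result: 3211838877954855105157369
Multiplications needed: 6 (6 lines after 13^1)

13^22 = 3211838877954855105157369. Using exponentiation by squaring, this requires 6 multiplications. The key idea: if the exponent is even, square the half-power; if odd, multiply by the base once.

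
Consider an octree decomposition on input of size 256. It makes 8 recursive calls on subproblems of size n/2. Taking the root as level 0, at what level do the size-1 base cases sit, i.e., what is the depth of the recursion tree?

For divide and conquer with division factor 2:

Problem sizes at each level:
Level 0: 256
Level 1: 128
Level 2: 64
Level 3: 32
Level 4: 16
Level 5: 8
Level 6: 4
Level 7: 2
Level 8: 1

The root is level 0 and the size-1 base case is level 8 (the tree spans levels 0 through 8, i.e. 9 levels counting the root), so the depth is the number of divisions: log_2(256) = 8

The recursion tree depth is log_2(256) = 8. At each level, the problem size is divided by 2, so it takes 8 divisions to reduce to a base case of size 1. The algorithm makes 8 recursive calls at each level.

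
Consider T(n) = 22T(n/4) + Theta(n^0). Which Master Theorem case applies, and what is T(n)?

Master Theorem for T(n) = 22T(n/4) + O(n^0):

a = 22, b = 4, c = 0
log_b(a) = log_4(22) = 2.2297

Case 1: c = 0 < log_4(22) = 2.2297
T(n) = O(n^(log_4 22))

For T(n) = 22T(n/4) + O(n^0): log_4(22) = 2.2297. This is Case 1 of the Master Theorem (c < log_b(a), work dominated by leaves), giving O(n^(log_4 22)).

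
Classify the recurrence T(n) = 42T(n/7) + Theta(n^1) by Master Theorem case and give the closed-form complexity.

Master Theorem for T(n) = 42T(n/7) + O(n^1):

a = 42, b = 7, c = 1
log_b(a) = log_7(42) = 1.9208

Case 1: c = 1 < log_7(42) = 1.9208
T(n) = O(n^(log_7 42))

For T(n) = 42T(n/7) + O(n^1): log_7(42) = 1.9208. This is Case 1 of the Master Theorem (c < log_b(a), work dominated by leaves), giving O(n^(log_7 42)).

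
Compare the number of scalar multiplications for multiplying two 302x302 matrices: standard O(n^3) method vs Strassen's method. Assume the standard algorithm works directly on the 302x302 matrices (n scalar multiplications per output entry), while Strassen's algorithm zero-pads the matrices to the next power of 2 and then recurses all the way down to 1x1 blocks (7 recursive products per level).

Matrix multiplication for 302x302 matrices:

Strassen's algorithm requires power-of-2 dimensions. Pad 302x302 to 512x512 (next power of 2).

Standard algorithm: 302^3 = 27543608 multiplications
Strassen's algorithm: 7^(log2(512)) = 7^9 = 40353607 multiplications
Difference: 27543608 - 40353607 = -12809999 (Strassen uses MORE here due to padding overhead — for small or just-over-power-of-2 n, padding can outweigh the per-level savings)

Standard: 27543608 multiplications (302^3). Strassen: 40353607 multiplications (7^9, after padding to 512x512). Strassen reduces 8 recursive multiplications to 7 at each level.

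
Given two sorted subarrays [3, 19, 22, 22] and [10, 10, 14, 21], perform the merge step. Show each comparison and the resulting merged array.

Merging process:

Compare 3 vs 10: take 3 from left. Merged: [3]
Compare 19 vs 10: take 10 from right. Merged: [3, 10]
Compare 19 vs 10: take 10 from right. Merged: [3, 10, 10]
Compare 19 vs 14: take 14 from right. Merged: [3, 10, 10, 14]
Compare 19 vs 21: take 19 from left. Merged: [3, 10, 10, 14, 19]
Compare 22 vs 21: take 21 from right. Merged: [3, 10, 10, 14, 19, 21]
Append remaining from left: [22, 22]. Merged: [3, 10, 10, 14, 19, 21, 22, 22]

Final merged array: [3, 10, 10, 14, 19, 21, 22, 22]
Total comparisons: 6

The merged array is [3, 10, 10, 14, 19, 21, 22, 22], requiring 6 comparisons. The merge step runs in O(n) time where n is the total number of elements.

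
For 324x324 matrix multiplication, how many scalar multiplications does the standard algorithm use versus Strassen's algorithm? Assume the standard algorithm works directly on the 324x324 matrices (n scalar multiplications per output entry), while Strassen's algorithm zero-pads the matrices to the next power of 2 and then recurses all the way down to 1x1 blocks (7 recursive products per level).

Matrix multiplication for 324x324 matrices:

Strassen's algorithm requires power-of-2 dimensions. Pad 324x324 to 512x512 (next power of 2).

Standard algorithm: 324^3 = 34012224 multiplications
Strassen's algorithm: 7^(log2(512)) = 7^9 = 40353607 multiplications
Difference: 34012224 - 40353607 = -6341383 (Strassen uses MORE here due to padding overhead — for small or just-over-power-of-2 n, padding can outweigh the per-level savings)

Standard: 34012224 multiplications (324^3). Strassen: 40353607 multiplications (7^9, after padding to 512x512). Strassen reduces 8 recursive multiplications to 7 at each level.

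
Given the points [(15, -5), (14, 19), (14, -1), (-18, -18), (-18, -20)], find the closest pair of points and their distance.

Computing all pairwise distances among 5 points:

d((15, -5), (14, 19)) = 24.0208
d((15, -5), (14, -1)) = 4.1231
d((15, -5), (-18, -18)) = 35.4683
d((15, -5), (-18, -20)) = 36.2491
d((14, 19), (14, -1)) = 20.0
d((14, 19), (-18, -18)) = 48.9183
d((14, 19), (-18, -20)) = 50.448
d((14, -1), (-18, -18)) = 36.2353
d((14, -1), (-18, -20)) = 37.2156
d((-18, -18), (-18, -20)) = 2.0 <-- minimum

Closest pair: (-18, -18) and (-18, -20) with distance 2.0

The closest pair is (-18, -18) and (-18, -20) with Euclidean distance 2.0. For 5 points, brute-force pairwise comparison is shown above. For large n, the divide-and-conquer algorithm (sort by x, recurse on halves, check the dividing strip) achieves O(n log n).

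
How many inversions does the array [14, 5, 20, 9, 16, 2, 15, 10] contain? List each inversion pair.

Finding inversions in [14, 5, 20, 9, 16, 2, 15, 10]:

(0, 1): arr[0]=14 > arr[1]=5
(0, 3): arr[0]=14 > arr[3]=9
(0, 5): arr[0]=14 > arr[5]=2
(0, 7): arr[0]=14 > arr[7]=10
(1, 5): arr[1]=5 > arr[5]=2
(2, 3): arr[2]=20 > arr[3]=9
(2, 4): arr[2]=20 > arr[4]=16
(2, 5): arr[2]=20 > arr[5]=2
(2, 6): arr[2]=20 > arr[6]=15
(2, 7): arr[2]=20 > arr[7]=10
(3, 5): arr[3]=9 > arr[5]=2
(4, 5): arr[4]=16 > arr[5]=2
(4, 6): arr[4]=16 > arr[6]=15
(4, 7): arr[4]=16 > arr[7]=10
(6, 7): arr[6]=15 > arr[7]=10

Total inversions: 15

The array has 15 inversion(s): (0,1), (0,3), (0,5), (0,7), (1,5), (2,3), (2,4), (2,5), (2,6), (2,7), (3,5), (4,5), (4,6), (4,7), (6,7). Each pair (i,j) satisfies i < j and arr[i] > arr[j].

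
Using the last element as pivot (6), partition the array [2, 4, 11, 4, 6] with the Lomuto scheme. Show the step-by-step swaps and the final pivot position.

Lomuto partition with pivot = 6:

Initial array: [2, 4, 11, 4, 6]

arr[0]=2 <= 6: swap with position 0, array becomes [2, 4, 11, 4, 6]
arr[1]=4 <= 6: swap with position 1, array becomes [2, 4, 11, 4, 6]
arr[2]=11 > 6: no swap
arr[3]=4 <= 6: swap with position 2, array becomes [2, 4, 4, 11, 6]

Place pivot at position 3: [2, 4, 4, 6, 11]
Pivot position: 3

After partitioning with pivot 6, the array becomes [2, 4, 4, 6, 11]. The pivot is placed at index 3. All elements to the left of the pivot are <= 6, and all elements to the right are > 6.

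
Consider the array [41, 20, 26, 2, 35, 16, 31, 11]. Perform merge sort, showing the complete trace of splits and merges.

Merge sort trace:

Split: [41, 20, 26, 2, 35, 16, 31, 11] -> [41, 20, 26, 2] and [35, 16, 31, 11]
  Split: [41, 20, 26, 2] -> [41, 20] and [26, 2]
    Split: [41, 20] -> [41] and [20]
    Merge: [41] + [20] -> [20, 41]
    Split: [26, 2] -> [26] and [2]
    Merge: [26] + [2] -> [2, 26]
  Merge: [20, 41] + [2, 26] -> [2, 20, 26, 41]
  Split: [35, 16, 31, 11] -> [35, 16] and [31, 11]
    Split: [35, 16] -> [35] and [16]
    Merge: [35] + [16] -> [16, 35]
    Split: [31, 11] -> [31] and [11]
    Merge: [31] + [11] -> [11, 31]
  Merge: [16, 35] + [11, 31] -> [11, 16, 31, 35]
Merge: [2, 20, 26, 41] + [11, 16, 31, 35] -> [2, 11, 16, 20, 26, 31, 35, 41]

Final sorted array: [2, 11, 16, 20, 26, 31, 35, 41]

The merge sort proceeds by recursively splitting the array and merging sorted halves.
After all merges, the sorted array is [2, 11, 16, 20, 26, 31, 35, 41].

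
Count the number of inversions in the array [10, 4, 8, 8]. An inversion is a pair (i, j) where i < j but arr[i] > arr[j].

Finding inversions in [10, 4, 8, 8]:

(0, 1): arr[0]=10 > arr[1]=4
(0, 2): arr[0]=10 > arr[2]=8
(0, 3): arr[0]=10 > arr[3]=8

Total inversions: 3

The array has 3 inversion(s): (0,1), (0,2), (0,3). Each pair (i,j) satisfies i < j and arr[i] > arr[j].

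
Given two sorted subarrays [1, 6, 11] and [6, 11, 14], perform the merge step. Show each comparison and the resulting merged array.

Merging process:

Compare 1 vs 6: take 1 from left. Merged: [1]
Compare 6 vs 6: take 6 from left. Merged: [1, 6]
Compare 11 vs 6: take 6 from right. Merged: [1, 6, 6]
Compare 11 vs 11: take 11 from left. Merged: [1, 6, 6, 11]
Append remaining from right: [11, 14]. Merged: [1, 6, 6, 11, 11, 14]

Final merged array: [1, 6, 6, 11, 11, 14]
Total comparisons: 4

The merged array is [1, 6, 6, 11, 11, 14], requiring 4 comparisons. The merge step runs in O(n) time where n is the total number of elements.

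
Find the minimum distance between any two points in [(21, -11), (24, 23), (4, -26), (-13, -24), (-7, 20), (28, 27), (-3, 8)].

Computing all pairwise distances among 7 points:

d((21, -11), (24, 23)) = 34.1321
d((21, -11), (4, -26)) = 22.6716
d((21, -11), (-13, -24)) = 36.4005
d((21, -11), (-7, 20)) = 41.7732
d((21, -11), (28, 27)) = 38.6394
d((21, -11), (-3, 8)) = 30.6105
d((24, 23), (4, -26)) = 52.9245
d((24, 23), (-13, -24)) = 59.8164
d((24, 23), (-7, 20)) = 31.1448
d((24, 23), (28, 27)) = 5.6569 <-- minimum
d((24, 23), (-3, 8)) = 30.8869
d((4, -26), (-13, -24)) = 17.1172
d((4, -26), (-7, 20)) = 47.2969
d((4, -26), (28, 27)) = 58.1808
d((4, -26), (-3, 8)) = 34.7131
d((-13, -24), (-7, 20)) = 44.4072
d((-13, -24), (28, 27)) = 65.437
d((-13, -24), (-3, 8)) = 33.5261
d((-7, 20), (28, 27)) = 35.6931
d((-7, 20), (-3, 8)) = 12.6491
d((28, 27), (-3, 8)) = 36.3593

Closest pair: (24, 23) and (28, 27) with distance 5.6569

The closest pair is (24, 23) and (28, 27) with Euclidean distance 5.6569. For 7 points, brute-force pairwise comparison is shown above. For large n, the divide-and-conquer algorithm (sort by x, recurse on halves, check the dividing strip) achieves O(n log n).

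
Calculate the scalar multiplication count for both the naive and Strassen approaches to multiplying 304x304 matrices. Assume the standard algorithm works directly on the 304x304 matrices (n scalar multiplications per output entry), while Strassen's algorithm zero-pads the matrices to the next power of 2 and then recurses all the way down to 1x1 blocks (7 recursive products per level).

Matrix multiplication for 304x304 matrices:

Strassen's algorithm requires power-of-2 dimensions. Pad 304x304 to 512x512 (next power of 2).

Standard algorithm: 304^3 = 28094464 multiplications
Strassen's algorithm: 7^(log2(512)) = 7^9 = 40353607 multiplications
Difference: 28094464 - 40353607 = -12259143 (Strassen uses MORE here due to padding overhead — for small or just-over-power-of-2 n, padding can outweigh the per-level savings)

Standard: 28094464 multiplications (304^3). Strassen: 40353607 multiplications (7^9, after padding to 512x512). Strassen reduces 8 recursive multiplications to 7 at each level.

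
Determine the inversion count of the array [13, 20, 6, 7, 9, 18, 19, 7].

Finding inversions in [13, 20, 6, 7, 9, 18, 19, 7]:

(0, 2): arr[0]=13 > arr[2]=6
(0, 3): arr[0]=13 > arr[3]=7
(0, 4): arr[0]=13 > arr[4]=9
(0, 7): arr[0]=13 > arr[7]=7
(1, 2): arr[1]=20 > arr[2]=6
(1, 3): arr[1]=20 > arr[3]=7
(1, 4): arr[1]=20 > arr[4]=9
(1, 5): arr[1]=20 > arr[5]=18
(1, 6): arr[1]=20 > arr[6]=19
(1, 7): arr[1]=20 > arr[7]=7
(4, 7): arr[4]=9 > arr[7]=7
(5, 7): arr[5]=18 > arr[7]=7
(6, 7): arr[6]=19 > arr[7]=7

Total inversions: 13

The array has 13 inversion(s): (0,2), (0,3), (0,4), (0,7), (1,2), (1,3), (1,4), (1,5), (1,6), (1,7), (4,7), (5,7), (6,7). Each pair (i,j) satisfies i < j and arr[i] > arr[j].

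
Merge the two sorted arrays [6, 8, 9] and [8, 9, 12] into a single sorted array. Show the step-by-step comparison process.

Merging process:

Compare 6 vs 8: take 6 from left. Merged: [6]
Compare 8 vs 8: take 8 from left. Merged: [6, 8]
Compare 9 vs 8: take 8 from right. Merged: [6, 8, 8]
Compare 9 vs 9: take 9 from left. Merged: [6, 8, 8, 9]
Append remaining from right: [9, 12]. Merged: [6, 8, 8, 9, 9, 12]

Final merged array: [6, 8, 8, 9, 9, 12]
Total comparisons: 4

The merged array is [6, 8, 8, 9, 9, 12], requiring 4 comparisons. The merge step runs in O(n) time where n is the total number of elements.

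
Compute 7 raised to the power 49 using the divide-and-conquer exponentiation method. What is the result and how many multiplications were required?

Computing 7^49 by squaring (build up from 7^1; each line after the first costs one multiplication):

7^1 = 7
7^2 = (7^1)^2 = 7^2 = 49
7^3 = 7 * 7^2 = 7 * 49 = 343
7^6 = (7^3)^2 = 343^2 = 117649
7^12 = (7^6)^2 = 117649^2 = 13841287201
7^24 = (7^12)^2 = 13841287201^2 = 191581231380566414401
7^48 = (7^24)^2 = 191581231380566414401^2 = 36703368217294125441230211032033660188801
7^49 = 7 * 7^48 = 7 * 36703368217294125441230211032033660188801 = 256923577521058878088611477224235621321607

Result: 256923577521058878088611477224235621321607
Multiplications needed: 7 (7 lines after 7^1)

7^49 = 256923577521058878088611477224235621321607. Using exponentiation by squaring, this requires 7 multiplications. The key idea: if the exponent is even, square the half-power; if odd, multiply by the base once.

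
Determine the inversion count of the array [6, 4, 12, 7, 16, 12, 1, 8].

Finding inversions in [6, 4, 12, 7, 16, 12, 1, 8]:

(0, 1): arr[0]=6 > arr[1]=4
(0, 6): arr[0]=6 > arr[6]=1
(1, 6): arr[1]=4 > arr[6]=1
(2, 3): arr[2]=12 > arr[3]=7
(2, 6): arr[2]=12 > arr[6]=1
(2, 7): arr[2]=12 > arr[7]=8
(3, 6): arr[3]=7 > arr[6]=1
(4, 5): arr[4]=16 > arr[5]=12
(4, 6): arr[4]=16 > arr[6]=1
(4, 7): arr[4]=16 > arr[7]=8
(5, 6): arr[5]=12 > arr[6]=1
(5, 7): arr[5]=12 > arr[7]=8

Total inversions: 12

The array has 12 inversion(s): (0,1), (0,6), (1,6), (2,3), (2,6), (2,7), (3,6), (4,5), (4,6), (4,7), (5,6), (5,7). Each pair (i,j) satisfies i < j and arr[i] > arr[j].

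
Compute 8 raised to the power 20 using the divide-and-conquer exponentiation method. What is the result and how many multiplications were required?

Computing 8^20 by squaring (build up from 8^1; each line after the first costs one multiplication):

8^1 = 8
8^2 = (8^1)^2 = 8^2 = 64
8^4 = (8^2)^2 = 64^2 = 4096
8^5 = 8 * 8^4 = 8 * 4096 = 32768
8^10 = (8^5)^2 = 32768^2 = 1073741824
8^20 = (8^10)^2 = 1073741824^2 = 1152921504606846976

Result: 1152921504606846976
Multiplications needed: 5 (5 lines after 8^1)

8^20 = 1152921504606846976. Using exponentiation by squaring, this requires 5 multiplications. The key idea: if the exponent is even, square the half-power; if odd, multiply by the base once.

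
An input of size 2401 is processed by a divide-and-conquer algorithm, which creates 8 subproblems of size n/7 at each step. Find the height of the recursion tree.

For divide and conquer with division factor 7:

Problem sizes at each level:
Level 0: 2401
Level 1: 343
Level 2: 49
Level 3: 7
Level 4: 1

The root is level 0 and the size-1 base case is level 4 (the tree spans levels 0 through 4, i.e. 5 levels counting the root), so the depth is the number of divisions: log_7(2401) = 4

The recursion tree depth is log_7(2401) = 4. At each level, the problem size is divided by 7, so it takes 4 divisions to reduce to a base case of size 1. The algorithm makes 8 recursive calls at each level.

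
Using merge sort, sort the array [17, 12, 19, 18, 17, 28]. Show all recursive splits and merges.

Merge sort trace:

Split: [17, 12, 19, 18, 17, 28] -> [17, 12, 19] and [18, 17, 28]
  Split: [17, 12, 19] -> [17] and [12, 19]
    Split: [12, 19] -> [12] and [19]
    Merge: [12] + [19] -> [12, 19]
  Merge: [17] + [12, 19] -> [12, 17, 19]
  Split: [18, 17, 28] -> [18] and [17, 28]
    Split: [17, 28] -> [17] and [28]
    Merge: [17] + [28] -> [17, 28]
  Merge: [18] + [17, 28] -> [17, 18, 28]
Merge: [12, 17, 19] + [17, 18, 28] -> [12, 17, 17, 18, 19, 28]

Final sorted array: [12, 17, 17, 18, 19, 28]

The merge sort proceeds by recursively splitting the array and merging sorted halves.
After all merges, the sorted array is [12, 17, 17, 18, 19, 28].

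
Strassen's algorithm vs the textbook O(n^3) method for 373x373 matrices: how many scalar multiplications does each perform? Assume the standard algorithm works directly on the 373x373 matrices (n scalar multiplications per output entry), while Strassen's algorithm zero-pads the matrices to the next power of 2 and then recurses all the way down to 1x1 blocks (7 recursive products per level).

Matrix multiplication for 373x373 matrices:

Strassen's algorithm requires power-of-2 dimensions. Pad 373x373 to 512x512 (next power of 2).

Standard algorithm: 373^3 = 51895117 multiplications
Strassen's algorithm: 7^(log2(512)) = 7^9 = 40353607 multiplications
Savings: 51895117 - 40353607 = 11541510 multiplications

Standard: 51895117 multiplications (373^3). Strassen: 40353607 multiplications (7^9, after padding to 512x512). Strassen reduces 8 recursive multiplications to 7 at each level.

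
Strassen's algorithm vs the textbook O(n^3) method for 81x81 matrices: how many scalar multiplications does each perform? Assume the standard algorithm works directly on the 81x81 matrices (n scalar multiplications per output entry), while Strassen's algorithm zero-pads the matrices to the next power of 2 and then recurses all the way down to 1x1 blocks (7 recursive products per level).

Matrix multiplication for 81x81 matrices:

Strassen's algorithm requires power-of-2 dimensions. Pad 81x81 to 128x128 (next power of 2).

Standard algorithm: 81^3 = 531441 multiplications
Strassen's algorithm: 7^(log2(128)) = 7^7 = 823543 multiplications
Difference: 531441 - 823543 = -292102 (Strassen uses MORE here due to padding overhead — for small or just-over-power-of-2 n, padding can outweigh the per-level savings)

Standard: 531441 multiplications (81^3). Strassen: 823543 multiplications (7^7, after padding to 128x128). Strassen reduces 8 recursive multiplications to 7 at each level.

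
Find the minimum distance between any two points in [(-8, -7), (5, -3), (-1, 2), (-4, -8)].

Computing all pairwise distances among 4 points:

d((-8, -7), (5, -3)) = 13.6015
d((-8, -7), (-1, 2)) = 11.4018
d((-8, -7), (-4, -8)) = 4.1231 <-- minimum
d((5, -3), (-1, 2)) = 7.8102
d((5, -3), (-4, -8)) = 10.2956
d((-1, 2), (-4, -8)) = 10.4403

Closest pair: (-8, -7) and (-4, -8) with distance 4.1231

The closest pair is (-8, -7) and (-4, -8) with Euclidean distance 4.1231. For 4 points, brute-force pairwise comparison is shown above. For large n, the divide-and-conquer algorithm (sort by x, recurse on halves, check the dividing strip) achieves O(n log n).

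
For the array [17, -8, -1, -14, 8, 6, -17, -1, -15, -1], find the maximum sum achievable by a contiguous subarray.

Using Kadane's algorithm on [17, -8, -1, -14, 8, 6, -17, -1, -15, -1]:

Scanning through the array:
Position 1 (value -8): max_ending_here = 9, max_so_far = 17
Position 2 (value -1): max_ending_here = 8, max_so_far = 17
Position 3 (value -14): max_ending_here = -6, max_so_far = 17
Position 4 (value 8): max_ending_here = 8, max_so_far = 17
Position 5 (value 6): max_ending_here = 14, max_so_far = 17
Position 6 (value -17): max_ending_here = -3, max_so_far = 17
Position 7 (value -1): max_ending_here = -1, max_so_far = 17
Position 8 (value -15): max_ending_here = -15, max_so_far = 17
Position 9 (value -1): max_ending_here = -1, max_so_far = 17

Maximum subarray: [17]
Maximum sum: 17

The maximum subarray is [17] with sum 17. This subarray runs from index 0 to index 0.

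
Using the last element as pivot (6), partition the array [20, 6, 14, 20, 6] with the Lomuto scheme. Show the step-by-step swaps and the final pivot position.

Lomuto partition with pivot = 6:

Initial array: [20, 6, 14, 20, 6]

arr[0]=20 > 6: no swap
arr[1]=6 <= 6: swap with position 0, array becomes [6, 20, 14, 20, 6]
arr[2]=14 > 6: no swap
arr[3]=20 > 6: no swap

Place pivot at position 1: [6, 6, 14, 20, 20]
Pivot position: 1

After partitioning with pivot 6, the array becomes [6, 6, 14, 20, 20]. The pivot is placed at index 1. All elements to the left of the pivot are <= 6, and all elements to the right are > 6.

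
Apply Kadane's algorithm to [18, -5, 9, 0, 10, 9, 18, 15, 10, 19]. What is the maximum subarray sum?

Using Kadane's algorithm on [18, -5, 9, 0, 10, 9, 18, 15, 10, 19]:

Scanning through the array:
Position 1 (value -5): max_ending_here = 13, max_so_far = 18
Position 2 (value 9): max_ending_here = 22, max_so_far = 22
Position 3 (value 0): max_ending_here = 22, max_so_far = 22
Position 4 (value 10): max_ending_here = 32, max_so_far = 32
Position 5 (value 9): max_ending_here = 41, max_so_far = 41
Position 6 (value 18): max_ending_here = 59, max_so_far = 59
Position 7 (value 15): max_ending_here = 74, max_so_far = 74
Position 8 (value 10): max_ending_here = 84, max_so_far = 84
Position 9 (value 19): max_ending_here = 103, max_so_far = 103

Maximum subarray: [18, -5, 9, 0, 10, 9, 18, 15, 10, 19]
Maximum sum: 103

The maximum subarray is [18, -5, 9, 0, 10, 9, 18, 15, 10, 19] with sum 103. This subarray runs from index 0 to index 9.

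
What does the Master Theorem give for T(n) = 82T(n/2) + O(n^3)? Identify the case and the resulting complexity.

Master Theorem for T(n) = 82T(n/2) + O(n^3):

a = 82, b = 2, c = 3
log_b(a) = log_2(82) = 6.3576

Case 1: c = 3 < log_2(82) = 6.3576
T(n) = O(n^(log_2 82))

For T(n) = 82T(n/2) + O(n^3): log_2(82) = 6.3576. This is Case 1 of the Master Theorem (c < log_b(a), work dominated by leaves), giving O(n^(log_2 82)).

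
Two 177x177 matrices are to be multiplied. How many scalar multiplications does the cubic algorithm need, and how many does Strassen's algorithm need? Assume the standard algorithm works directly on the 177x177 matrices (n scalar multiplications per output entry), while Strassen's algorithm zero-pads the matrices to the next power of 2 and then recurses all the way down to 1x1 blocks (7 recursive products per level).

Matrix multiplication for 177x177 matrices:

Strassen's algorithm requires power-of-2 dimensions. Pad 177x177 to 256x256 (next power of 2).

Standard algorithm: 177^3 = 5545233 multiplications
Strassen's algorithm: 7^(log2(256)) = 7^8 = 5764801 multiplications
Difference: 5545233 - 5764801 = -219568 (Strassen uses MORE here due to padding overhead — for small or just-over-power-of-2 n, padding can outweigh the per-level savings)

Standard: 5545233 multiplications (177^3). Strassen: 5764801 multiplications (7^8, after padding to 256x256). Strassen reduces 8 recursive multiplications to 7 at each level.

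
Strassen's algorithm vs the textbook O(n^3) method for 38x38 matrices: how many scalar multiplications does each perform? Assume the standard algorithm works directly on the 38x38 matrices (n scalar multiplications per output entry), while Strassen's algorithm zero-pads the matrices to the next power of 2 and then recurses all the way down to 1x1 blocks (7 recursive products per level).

Matrix multiplication for 38x38 matrices:

Strassen's algorithm requires power-of-2 dimensions. Pad 38x38 to 64x64 (next power of 2).

Standard algorithm: 38^3 = 54872 multiplications
Strassen's algorithm: 7^(log2(64)) = 7^6 = 117649 multiplications
Difference: 54872 - 117649 = -62777 (Strassen uses MORE here due to padding overhead — for small or just-over-power-of-2 n, padding can outweigh the per-level savings)

Standard: 54872 multiplications (38^3). Strassen: 117649 multiplications (7^6, after padding to 64x64). Strassen reduces 8 recursive multiplications to 7 at each level.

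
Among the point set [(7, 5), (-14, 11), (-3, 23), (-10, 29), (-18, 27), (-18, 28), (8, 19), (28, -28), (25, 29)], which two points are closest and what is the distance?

Computing all pairwise distances among 9 points:

d((7, 5), (-14, 11)) = 21.8403
d((7, 5), (-3, 23)) = 20.5913
d((7, 5), (-10, 29)) = 29.4109
d((7, 5), (-18, 27)) = 33.3017
d((7, 5), (-18, 28)) = 33.9706
d((7, 5), (8, 19)) = 14.0357
d((7, 5), (28, -28)) = 39.1152
d((7, 5), (25, 29)) = 30.0
d((-14, 11), (-3, 23)) = 16.2788
d((-14, 11), (-10, 29)) = 18.4391
d((-14, 11), (-18, 27)) = 16.4924
d((-14, 11), (-18, 28)) = 17.4642
d((-14, 11), (8, 19)) = 23.4094
d((-14, 11), (28, -28)) = 57.3149
d((-14, 11), (25, 29)) = 42.9535
d((-3, 23), (-10, 29)) = 9.2195
d((-3, 23), (-18, 27)) = 15.5242
d((-3, 23), (-18, 28)) = 15.8114
d((-3, 23), (8, 19)) = 11.7047
d((-3, 23), (28, -28)) = 59.6825
d((-3, 23), (25, 29)) = 28.6356
d((-10, 29), (-18, 27)) = 8.2462
d((-10, 29), (-18, 28)) = 8.0623
d((-10, 29), (8, 19)) = 20.5913
d((-10, 29), (28, -28)) = 68.5055
d((-10, 29), (25, 29)) = 35.0
d((-18, 27), (-18, 28)) = 1.0 <-- minimum
d((-18, 27), (8, 19)) = 27.2029
d((-18, 27), (28, -28)) = 71.7008
d((-18, 27), (25, 29)) = 43.0465
d((-18, 28), (8, 19)) = 27.5136
d((-18, 28), (28, -28)) = 72.4707
d((-18, 28), (25, 29)) = 43.0116
d((8, 19), (28, -28)) = 51.0784
d((8, 19), (25, 29)) = 19.7231
d((28, -28), (25, 29)) = 57.0789

Closest pair: (-18, 27) and (-18, 28) with distance 1.0

The closest pair is (-18, 27) and (-18, 28) with Euclidean distance 1.0. For 9 points, brute-force pairwise comparison is shown above. For large n, the divide-and-conquer algorithm (sort by x, recurse on halves, check the dividing strip) achieves O(n log n).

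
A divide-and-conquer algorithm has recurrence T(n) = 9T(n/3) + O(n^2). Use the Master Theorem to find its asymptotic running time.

Master Theorem for T(n) = 9T(n/3) + O(n^2):

a = 9, b = 3, c = 2
log_b(a) = log_3(9) = 2.0000

Case 2: c = 2 = log_3(9) = 2.0000
T(n) = O(n^2 log n) = O(n^2 log n)

For T(n) = 9T(n/3) + O(n^2): log_3(9) = 2.0000. This is Case 2 of the Master Theorem (c = log_b(a), equal work at all levels), giving O(n^2 log n).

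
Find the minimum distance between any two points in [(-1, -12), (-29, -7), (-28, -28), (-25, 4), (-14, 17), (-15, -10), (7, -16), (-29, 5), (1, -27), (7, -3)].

Computing all pairwise distances among 10 points:

d((-1, -12), (-29, -7)) = 28.4429
d((-1, -12), (-28, -28)) = 31.3847
d((-1, -12), (-25, 4)) = 28.8444
d((-1, -12), (-14, 17)) = 31.7805
d((-1, -12), (-15, -10)) = 14.1421
d((-1, -12), (7, -16)) = 8.9443
d((-1, -12), (-29, 5)) = 32.7567
d((-1, -12), (1, -27)) = 15.1327
d((-1, -12), (7, -3)) = 12.0416
d((-29, -7), (-28, -28)) = 21.0238
d((-29, -7), (-25, 4)) = 11.7047
d((-29, -7), (-14, 17)) = 28.3019
d((-29, -7), (-15, -10)) = 14.3178
d((-29, -7), (7, -16)) = 37.108
d((-29, -7), (-29, 5)) = 12.0
d((-29, -7), (1, -27)) = 36.0555
d((-29, -7), (7, -3)) = 36.2215
d((-28, -28), (-25, 4)) = 32.1403
d((-28, -28), (-14, 17)) = 47.1275
d((-28, -28), (-15, -10)) = 22.2036
d((-28, -28), (7, -16)) = 37.0
d((-28, -28), (-29, 5)) = 33.0151
d((-28, -28), (1, -27)) = 29.0172
d((-28, -28), (7, -3)) = 43.0116
d((-25, 4), (-14, 17)) = 17.0294
d((-25, 4), (-15, -10)) = 17.2047
d((-25, 4), (7, -16)) = 37.7359
d((-25, 4), (-29, 5)) = 4.1231 <-- minimum
d((-25, 4), (1, -27)) = 40.4599
d((-25, 4), (7, -3)) = 32.7567
d((-14, 17), (-15, -10)) = 27.0185
d((-14, 17), (7, -16)) = 39.1152
d((-14, 17), (-29, 5)) = 19.2094
d((-14, 17), (1, -27)) = 46.4866
d((-14, 17), (7, -3)) = 29.0
d((-15, -10), (7, -16)) = 22.8035
d((-15, -10), (-29, 5)) = 20.5183
d((-15, -10), (1, -27)) = 23.3452
d((-15, -10), (7, -3)) = 23.0868
d((7, -16), (-29, 5)) = 41.6773
d((7, -16), (1, -27)) = 12.53
d((7, -16), (7, -3)) = 13.0
d((-29, 5), (1, -27)) = 43.8634
d((-29, 5), (7, -3)) = 36.8782
d((1, -27), (7, -3)) = 24.7386

Closest pair: (-25, 4) and (-29, 5) with distance 4.1231

The closest pair is (-25, 4) and (-29, 5) with Euclidean distance 4.1231. For 10 points, brute-force pairwise comparison is shown above. For large n, the divide-and-conquer algorithm (sort by x, recurse on halves, check the dividing strip) achieves O(n log n).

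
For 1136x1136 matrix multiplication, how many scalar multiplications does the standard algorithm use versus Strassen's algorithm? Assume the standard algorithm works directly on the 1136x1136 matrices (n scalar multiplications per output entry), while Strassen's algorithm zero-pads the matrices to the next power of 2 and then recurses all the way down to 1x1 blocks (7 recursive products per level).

Matrix multiplication for 1136x1136 matrices:

Strassen's algorithm requires power-of-2 dimensions. Pad 1136x1136 to 2048x2048 (next power of 2).

Standard algorithm: 1136^3 = 1466003456 multiplications
Strassen's algorithm: 7^(log2(2048)) = 7^11 = 1977326743 multiplications
Difference: 1466003456 - 1977326743 = -511323287 (Strassen uses MORE here due to padding overhead — for small or just-over-power-of-2 n, padding can outweigh the per-level savings)

Standard: 1466003456 multiplications (1136^3). Strassen: 1977326743 multiplications (7^11, after padding to 2048x2048). Strassen reduces 8 recursive multiplications to 7 at each level.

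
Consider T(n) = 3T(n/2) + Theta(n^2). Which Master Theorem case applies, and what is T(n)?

Master Theorem for T(n) = 3T(n/2) + O(n^2):

a = 3, b = 2, c = 2
log_b(a) = log_2(3) = 1.5850

Case 3: c = 2 > log_2(3) = 1.5850
T(n) = O(n^2) = O(n^2)

For T(n) = 3T(n/2) + O(n^2): log_2(3) = 1.5850. This is Case 3 of the Master Theorem (c > log_b(a), work dominated by root), giving O(n^2).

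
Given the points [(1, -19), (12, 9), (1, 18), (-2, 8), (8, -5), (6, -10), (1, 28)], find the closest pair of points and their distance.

Computing all pairwise distances among 7 points:

d((1, -19), (12, 9)) = 30.0832
d((1, -19), (1, 18)) = 37.0
d((1, -19), (-2, 8)) = 27.1662
d((1, -19), (8, -5)) = 15.6525
d((1, -19), (6, -10)) = 10.2956
d((1, -19), (1, 28)) = 47.0
d((12, 9), (1, 18)) = 14.2127
d((12, 9), (-2, 8)) = 14.0357
d((12, 9), (8, -5)) = 14.5602
d((12, 9), (6, -10)) = 19.9249
d((12, 9), (1, 28)) = 21.9545
d((1, 18), (-2, 8)) = 10.4403
d((1, 18), (8, -5)) = 24.0416
d((1, 18), (6, -10)) = 28.4429
d((1, 18), (1, 28)) = 10.0
d((-2, 8), (8, -5)) = 16.4012
d((-2, 8), (6, -10)) = 19.6977
d((-2, 8), (1, 28)) = 20.2237
d((8, -5), (6, -10)) = 5.3852 <-- minimum
d((8, -5), (1, 28)) = 33.7343
d((6, -10), (1, 28)) = 38.3275

Closest pair: (8, -5) and (6, -10) with distance 5.3852

The closest pair is (8, -5) and (6, -10) with Euclidean distance 5.3852. For 7 points, brute-force pairwise comparison is shown above. For large n, the divide-and-conquer algorithm (sort by x, recurse on halves, check the dividing strip) achieves O(n log n).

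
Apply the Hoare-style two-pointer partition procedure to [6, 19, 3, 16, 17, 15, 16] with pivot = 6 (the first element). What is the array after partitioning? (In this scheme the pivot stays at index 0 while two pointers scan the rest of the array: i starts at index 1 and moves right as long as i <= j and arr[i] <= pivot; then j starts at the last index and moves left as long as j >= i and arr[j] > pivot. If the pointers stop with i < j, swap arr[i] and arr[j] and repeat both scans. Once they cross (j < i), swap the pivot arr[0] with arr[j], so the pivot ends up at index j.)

Hoare-style two-pointer partition with pivot = 6:

Initial array: [6, 19, 3, 16, 17, 15, 16]

Pointers start at i = 1, j = 6.
i stops at index 1 (arr[1]=19 > 6), j stops at index 2 (arr[2]=3 <= 6): swap arr[1] and arr[2], array becomes [6, 3, 19, 16, 17, 15, 16]
i ends at 2, j ends at 1: the pointers have crossed (j < i), so scanning stops.

Swap pivot arr[0] with arr[1] to place pivot at position 1: [3, 6, 19, 16, 17, 15, 16]
Pivot position: 1

After partitioning with pivot 6, the array becomes [3, 6, 19, 16, 17, 15, 16]. The pivot is placed at index 1. All elements to the left of the pivot are <= 6, and all elements to the right are > 6.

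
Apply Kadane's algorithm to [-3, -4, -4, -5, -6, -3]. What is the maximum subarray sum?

Using Kadane's algorithm on [-3, -4, -4, -5, -6, -3]:

Scanning through the array:
Position 1 (value -4): max_ending_here = -4, max_so_far = -3
Position 2 (value -4): max_ending_here = -4, max_so_far = -3
Position 3 (value -5): max_ending_here = -5, max_so_far = -3
Position 4 (value -6): max_ending_here = -6, max_so_far = -3
Position 5 (value -3): max_ending_here = -3, max_so_far = -3

Maximum subarray: [-3]
Maximum sum: -3

The maximum subarray is [-3] with sum -3. This subarray runs from index 0 to index 0.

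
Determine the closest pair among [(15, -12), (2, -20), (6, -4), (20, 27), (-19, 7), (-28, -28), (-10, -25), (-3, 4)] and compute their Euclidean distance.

Computing all pairwise distances among 8 points:

d((15, -12), (2, -20)) = 15.2643
d((15, -12), (6, -4)) = 12.0416 <-- minimum
d((15, -12), (20, 27)) = 39.3192
d((15, -12), (-19, 7)) = 38.9487
d((15, -12), (-28, -28)) = 45.8803
d((15, -12), (-10, -25)) = 28.178
d((15, -12), (-3, 4)) = 24.0832
d((2, -20), (6, -4)) = 16.4924
d((2, -20), (20, 27)) = 50.3289
d((2, -20), (-19, 7)) = 34.2053
d((2, -20), (-28, -28)) = 31.0483
d((2, -20), (-10, -25)) = 13.0
d((2, -20), (-3, 4)) = 24.5153
d((6, -4), (20, 27)) = 34.0147
d((6, -4), (-19, 7)) = 27.313
d((6, -4), (-28, -28)) = 41.6173
d((6, -4), (-10, -25)) = 26.4008
d((6, -4), (-3, 4)) = 12.0416 <-- minimum
d((20, 27), (-19, 7)) = 43.8292
d((20, 27), (-28, -28)) = 73.0
d((20, 27), (-10, -25)) = 60.0333
d((20, 27), (-3, 4)) = 32.5269
d((-19, 7), (-28, -28)) = 36.1386
d((-19, 7), (-10, -25)) = 33.2415
d((-19, 7), (-3, 4)) = 16.2788
d((-28, -28), (-10, -25)) = 18.2483
d((-28, -28), (-3, 4)) = 40.6079
d((-10, -25), (-3, 4)) = 29.8329

Minimum distance: 12.0416 (tie among 2 pairs: (15, -12) and (6, -4); (6, -4) and (-3, 4))

The minimum Euclidean distance is 12.0416. There is a tie: 2 pairs achieve this minimum — (15, -12) and (6, -4); (6, -4) and (-3, 4). Any of these is a valid closest pair. For 8 points, brute-force pairwise comparison is shown above. For large n, the divide-and-conquer algorithm (sort by x, recurse on halves, check the dividing strip) achieves O(n log n).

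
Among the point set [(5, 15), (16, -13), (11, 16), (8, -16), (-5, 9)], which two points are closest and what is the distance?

Computing all pairwise distances among 5 points:

d((5, 15), (16, -13)) = 30.0832
d((5, 15), (11, 16)) = 6.0828 <-- minimum
d((5, 15), (8, -16)) = 31.1448
d((5, 15), (-5, 9)) = 11.6619
d((16, -13), (11, 16)) = 29.4279
d((16, -13), (8, -16)) = 8.544
d((16, -13), (-5, 9)) = 30.4138
d((11, 16), (8, -16)) = 32.1403
d((11, 16), (-5, 9)) = 17.4642
d((8, -16), (-5, 9)) = 28.178

Closest pair: (5, 15) and (11, 16) with distance 6.0828

The closest pair is (5, 15) and (11, 16) with Euclidean distance 6.0828. For 5 points, brute-force pairwise comparison is shown above. For large n, the divide-and-conquer algorithm (sort by x, recurse on halves, check the dividing strip) achieves O(n log n).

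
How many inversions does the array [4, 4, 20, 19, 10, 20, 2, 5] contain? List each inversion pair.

Finding inversions in [4, 4, 20, 19, 10, 20, 2, 5]:

(0, 6): arr[0]=4 > arr[6]=2
(1, 6): arr[1]=4 > arr[6]=2
(2, 3): arr[2]=20 > arr[3]=19
(2, 4): arr[2]=20 > arr[4]=10
(2, 6): arr[2]=20 > arr[6]=2
(2, 7): arr[2]=20 > arr[7]=5
(3, 4): arr[3]=19 > arr[4]=10
(3, 6): arr[3]=19 > arr[6]=2
(3, 7): arr[3]=19 > arr[7]=5
(4, 6): arr[4]=10 > arr[6]=2
(4, 7): arr[4]=10 > arr[7]=5
(5, 6): arr[5]=20 > arr[6]=2
(5, 7): arr[5]=20 > arr[7]=5

Total inversions: 13

The array has 13 inversion(s): (0,6), (1,6), (2,3), (2,4), (2,6), (2,7), (3,4), (3,6), (3,7), (4,6), (4,7), (5,6), (5,7). Each pair (i,j) satisfies i < j and arr[i] > arr[j].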